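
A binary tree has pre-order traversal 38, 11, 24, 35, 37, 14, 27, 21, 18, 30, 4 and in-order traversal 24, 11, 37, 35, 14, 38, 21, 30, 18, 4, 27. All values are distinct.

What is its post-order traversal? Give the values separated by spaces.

The first element of pre-order is the root; it splits in-order into left and right subtrees.
Root 38: left subtree has 5 nodes {24, 11, 37, 35, 14}, right has 5 {21, 30, 18, 4, 27}.
  Root 11: left subtree has 1 node {24}, right has 3 {37, 35, 14}.
    Root 35: left subtree has 1 node {37}, right has 1 {14}.
  Root 27: left subtree has 4 nodes {21, 30, 18, 4}, right has 0 { }.
    Root 21: left subtree has 0 nodes { }, right has 3 {30, 18, 4}.
      Root 18: left subtree has 1 node {30}, right has 1 {4}.

24 37 14 35 11 30 4 18 21 27 38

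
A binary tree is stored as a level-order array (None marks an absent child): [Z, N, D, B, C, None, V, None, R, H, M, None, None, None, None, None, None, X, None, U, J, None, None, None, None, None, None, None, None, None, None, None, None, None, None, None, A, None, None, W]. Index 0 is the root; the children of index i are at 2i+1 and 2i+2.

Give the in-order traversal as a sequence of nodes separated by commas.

B, X, A, R, N, W, U, H, J, C, M, Z, D, V

In-order visits the left subtree, then the node, then the right subtree.
At Z: go left to N.
  At N: go left to B.
    At B: no left child.
    Visit B.
    At B: go right to R.
      At R: go left to X.
        At X: no left child.
        Visit X.
        At X: go right to A.
          A is a leaf — visit A.
      Visit R.
      At R: no right child.
  Visit N.
  At N: go right to C.
    At C: go left to H.
      At H: go left to U.
        At U: go left to W.
          W is a leaf — visit W.
        Visit U.
        At U: no right child.
      Visit H.
      At H: go right to J.
        J is a leaf — visit J.
    Visit C.
    At C: go right to M.
      M is a leaf — visit M.
Visit Z.
At Z: go right to D.
  At D: no left child.
  Visit D.
  At D: go right to V.
    V is a leaf — visit V.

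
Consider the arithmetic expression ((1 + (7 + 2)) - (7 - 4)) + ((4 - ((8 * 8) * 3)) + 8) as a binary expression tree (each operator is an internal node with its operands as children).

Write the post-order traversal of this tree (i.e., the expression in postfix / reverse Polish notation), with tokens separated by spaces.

Post-order on an expression tree gives postfix notation: for each operator, emit left operand, right operand, then the operator.

1 7 2 + + 7 4 - - 4 8 8 * 3 * - 8 + +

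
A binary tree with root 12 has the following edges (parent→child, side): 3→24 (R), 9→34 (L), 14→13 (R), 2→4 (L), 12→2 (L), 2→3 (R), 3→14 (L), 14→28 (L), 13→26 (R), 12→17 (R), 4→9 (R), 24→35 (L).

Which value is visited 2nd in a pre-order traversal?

Pre-order visits the node, then its left subtree, then its right subtree.
Visit 12.
At 12: go left to 2.
  Visit 2.
  At 2: go left to 4.
    Visit 4.
    At 4: no left child.
    At 4: go right to 9.
      Visit 9.
      At 9: go left to 34.
        34 is a leaf — visit 34.
      At 9: no right child.
  At 2: go right to 3.
    Visit 3.
    At 3: go left to 14.
      Visit 14.
      At 14: go left to 28.
        28 is a leaf — visit 28.
      At 14: go right to 13.
        Visit 13.
        At 13: no left child.
        At 13: go right to 26.
          26 is a leaf — visit 26.
    At 3: go right to 24.
      Visit 24.
      At 24: go left to 35.
        35 is a leaf — visit 35.
      At 24: no right child.
At 12: go right to 17.
  17 is a leaf — visit 17.
Full pre-order sequence: 12, 2, 4, 9, 34, 3, 14, 28, 13, 26, 24, 35, 17.

2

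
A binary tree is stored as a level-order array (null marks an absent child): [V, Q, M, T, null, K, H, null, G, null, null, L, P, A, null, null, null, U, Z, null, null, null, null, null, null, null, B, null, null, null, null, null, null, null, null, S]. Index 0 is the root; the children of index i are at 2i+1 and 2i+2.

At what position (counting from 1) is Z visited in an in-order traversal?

In-order visits the left subtree, then the node, then the right subtree.
At V: go left to Q.
  At Q: go left to T.
    At T: no left child.
    Visit T.
    At T: go right to G.
      At G: go left to U.
        At U: go left to S.
          S is a leaf — visit S.
        Visit U.
        At U: no right child.
      Visit G.
      At G: go right to Z.
        Z is a leaf — visit Z.
  Visit Q.
  At Q: no right child.
Visit V.
At V: go right to M.
  At M: go left to K.
    At K: go left to L.
      L is a leaf — visit L.
    Visit K.
    At K: go right to P.
      At P: no left child.
      Visit P.
      At P: go right to B.
        B is a leaf — visit B.
  Visit M.
  At M: go right to H.
    At H: go left to A.
      A is a leaf — visit A.
    Visit H.
    At H: no right child.
Full in-order sequence: T, S, U, G, Z, Q, V, L, K, P, B, M, A, H.

5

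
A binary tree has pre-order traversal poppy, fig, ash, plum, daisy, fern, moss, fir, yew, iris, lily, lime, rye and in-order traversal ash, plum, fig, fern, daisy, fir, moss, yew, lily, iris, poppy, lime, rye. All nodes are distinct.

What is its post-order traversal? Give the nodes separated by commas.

The first element of pre-order is the root; it splits in-order into left and right subtrees.
Root poppy: left subtree has 10 nodes {ash, plum, fig, fern, daisy, fir, moss, yew, lily, iris}, right has 2 {lime, rye}.
  Root fig: left subtree has 2 nodes {ash, plum}, right has 7 {fern, daisy, fir, moss, yew, lily, iris}.
    Root ash: left subtree has 0 nodes { }, right has 1 {plum}.
    Root daisy: left subtree has 1 node {fern}, right has 5 {fir, moss, yew, lily, iris}.
      Root moss: left subtree has 1 node {fir}, right has 3 {yew, lily, iris}.
        Root yew: left subtree has 0 nodes { }, right has 2 {lily, iris}.
          Root iris: left subtree has 1 node {lily}, right has 0 { }.
  Root lime: left subtree has 0 nodes { }, right has 1 {rye}.

plum, ash, fern, fir, lily, iris, yew, moss, daisy, fig, rye, lime, poppy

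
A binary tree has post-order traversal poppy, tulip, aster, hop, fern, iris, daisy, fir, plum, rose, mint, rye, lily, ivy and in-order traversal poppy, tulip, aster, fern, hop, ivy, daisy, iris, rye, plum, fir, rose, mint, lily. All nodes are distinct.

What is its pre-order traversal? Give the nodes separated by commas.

The last element of post-order is the root; it splits in-order into left and right subtrees.
Root ivy: left subtree has 5 nodes {poppy, tulip, aster, fern, hop}, right has 8 {daisy, iris, rye, plum, fir, rose, mint, lily}.
  Root fern: left subtree has 3 nodes {poppy, tulip, aster}, right has 1 {hop}.
    Root aster: left subtree has 2 nodes {poppy, tulip}, right has 0 { }.
      Root tulip: left subtree has 1 node {poppy}, right has 0 { }.
  Root lily: left subtree has 7 nodes {daisy, iris, rye, plum, fir, rose, mint}, right has 0 { }.
    Root rye: left subtree has 2 nodes {daisy, iris}, right has 4 {plum, fir, rose, mint}.
      Root daisy: left subtree has 0 nodes { }, right has 1 {iris}.
      Root mint: left subtree has 3 nodes {plum, fir, rose}, right has 0 { }.
        Root rose: left subtree has 2 nodes {plum, fir}, right has 0 { }.
          Root plum: left subtree has 0 nodes { }, right has 1 {fir}.

ivy, fern, aster, tulip, poppy, hop, lily, rye, daisy, iris, mint, rose, plum, fir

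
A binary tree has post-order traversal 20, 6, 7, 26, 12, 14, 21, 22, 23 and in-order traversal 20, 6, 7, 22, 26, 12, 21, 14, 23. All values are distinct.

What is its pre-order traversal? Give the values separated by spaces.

23 22 7 6 20 21 12 26 14

The last element of post-order is the root; it splits in-order into left and right subtrees.
Root 23: left subtree has 8 nodes {20, 6, 7, 22, 26, 12, 21, 14}, right has 0 { }.
  Root 22: left subtree has 3 nodes {20, 6, 7}, right has 4 {26, 12, 21, 14}.
    Root 7: left subtree has 2 nodes {20, 6}, right has 0 { }.
      Root 6: left subtree has 1 node {20}, right has 0 { }.
    Root 21: left subtree has 2 nodes {26, 12}, right has 1 {14}.
      Root 12: left subtree has 1 node {26}, right has 0 { }.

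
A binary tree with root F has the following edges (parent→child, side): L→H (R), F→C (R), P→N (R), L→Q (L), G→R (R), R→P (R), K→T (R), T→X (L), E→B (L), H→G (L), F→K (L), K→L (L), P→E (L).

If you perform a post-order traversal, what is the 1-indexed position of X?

Post-order visits the left subtree, then the right subtree, then the node.
At F: go left to K.
  At K: go left to L.
    At L: go left to Q.
      Q is a leaf — visit Q.
    At L: go right to H.
      At H: go left to G.
        At G: no left child.
        At G: go right to R.
          At R: no left child.
          At R: go right to P.
            At P: go left to E.
              At E: go left to B.
                B is a leaf — visit B.
              At E: no right child.
              Visit E.
            At P: go right to N.
              N is a leaf — visit N.
            Visit P.
          Visit R.
        Visit G.
      At H: no right child.
      Visit H.
    Visit L.
  At K: go right to T.
    At T: go left to X.
      X is a leaf — visit X.
    At T: no right child.
    Visit T.
  Visit K.
At F: go right to C.
  C is a leaf — visit C.
Visit F.
Full post-order sequence: Q, B, E, N, P, R, G, H, L, X, T, K, C, F.

10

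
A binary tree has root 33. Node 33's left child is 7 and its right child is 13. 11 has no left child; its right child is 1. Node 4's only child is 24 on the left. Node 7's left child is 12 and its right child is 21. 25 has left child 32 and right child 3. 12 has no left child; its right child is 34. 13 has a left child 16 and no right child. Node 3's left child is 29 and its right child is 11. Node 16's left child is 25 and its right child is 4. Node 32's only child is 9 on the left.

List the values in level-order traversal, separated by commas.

Level-order visits nodes level by level from the root, left to right within each level.
Level 0: 33
Level 1: 7, 13
Level 2: 12, 21, 16
Level 3: 34, 25, 4
Level 4: 32, 3, 24
Level 5: 9, 29, 11
Level 6: 1

33, 7, 13, 12, 21, 16, 34, 25, 4, 32, 3, 24, 9, 29, 11, 1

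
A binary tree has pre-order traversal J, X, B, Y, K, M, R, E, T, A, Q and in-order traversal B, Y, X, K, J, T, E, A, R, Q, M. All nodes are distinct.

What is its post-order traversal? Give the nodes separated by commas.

Y, B, K, X, T, A, E, Q, R, M, J

The first element of pre-order is the root; it splits in-order into left and right subtrees.
Root J: left subtree has 4 nodes {B, Y, X, K}, right has 6 {T, E, A, R, Q, M}.
  Root X: left subtree has 2 nodes {B, Y}, right has 1 {K}.
    Root B: left subtree has 0 nodes { }, right has 1 {Y}.
  Root M: left subtree has 5 nodes {T, E, A, R, Q}, right has 0 { }.
    Root R: left subtree has 3 nodes {T, E, A}, right has 1 {Q}.
      Root E: left subtree has 1 node {T}, right has 1 {A}.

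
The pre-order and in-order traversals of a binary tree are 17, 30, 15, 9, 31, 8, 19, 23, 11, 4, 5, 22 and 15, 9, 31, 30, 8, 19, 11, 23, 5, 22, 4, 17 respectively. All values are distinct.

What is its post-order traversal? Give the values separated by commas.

31, 9, 15, 11, 22, 5, 4, 23, 19, 8, 30, 17

The first element of pre-order is the root; it splits in-order into left and right subtrees.
Root 17: left subtree has 11 nodes {15, 9, 31, 30, 8, 19, 11, 23, 5, 22, 4}, right has 0 { }.
  Root 30: left subtree has 3 nodes {15, 9, 31}, right has 7 {8, 19, 11, 23, 5, 22, 4}.
    Root 15: left subtree has 0 nodes { }, right has 2 {9, 31}.
      Root 9: left subtree has 0 nodes { }, right has 1 {31}.
    Root 8: left subtree has 0 nodes { }, right has 6 {19, 11, 23, 5, 22, 4}.
      Root 19: left subtree has 0 nodes { }, right has 5 {11, 23, 5, 22, 4}.
        Root 23: left subtree has 1 node {11}, right has 3 {5, 22, 4}.
          Root 4: left subtree has 2 nodes {5, 22}, right has 0 { }.
            Root 5: left subtree has 0 nodes { }, right has 1 {22}.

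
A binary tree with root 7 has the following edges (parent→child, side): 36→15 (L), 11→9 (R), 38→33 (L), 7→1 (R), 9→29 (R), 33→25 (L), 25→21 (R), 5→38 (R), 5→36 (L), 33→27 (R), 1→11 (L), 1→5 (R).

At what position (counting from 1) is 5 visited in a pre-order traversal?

6

Pre-order visits the node, then its left subtree, then its right subtree.
Visit 7.
At 7: no left child.
At 7: go right to 1.
  Visit 1.
  At 1: go left to 11.
    Visit 11.
    At 11: no left child.
    At 11: go right to 9.
      Visit 9.
      At 9: no left child.
      At 9: go right to 29.
        29 is a leaf — visit 29.
  At 1: go right to 5.
    Visit 5.
    At 5: go left to 36.
      Visit 36.
      At 36: go left to 15.
        15 is a leaf — visit 15.
      At 36: no right child.
    At 5: go right to 38.
      Visit 38.
      At 38: go left to 33.
        Visit 33.
        At 33: go left to 25.
          Visit 25.
          At 25: no left child.
          At 25: go right to 21.
            21 is a leaf — visit 21.
        At 33: go right to 27.
          27 is a leaf — visit 27.
      At 38: no right child.
Full pre-order sequence: 7, 1, 11, 9, 29, 5, 36, 15, 38, 33, 25, 21, 27.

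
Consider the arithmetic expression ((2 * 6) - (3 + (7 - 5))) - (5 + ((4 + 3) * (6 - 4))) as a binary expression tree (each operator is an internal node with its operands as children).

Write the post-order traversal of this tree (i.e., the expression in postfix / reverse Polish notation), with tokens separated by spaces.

Post-order on an expression tree gives postfix notation: for each operator, emit left operand, right operand, then the operator.

2 6 * 3 7 5 - + - 5 4 3 + 6 4 - * + -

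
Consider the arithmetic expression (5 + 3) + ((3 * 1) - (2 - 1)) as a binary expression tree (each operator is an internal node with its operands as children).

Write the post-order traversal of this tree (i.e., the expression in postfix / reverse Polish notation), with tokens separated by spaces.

Post-order on an expression tree gives postfix notation: for each operator, emit left operand, right operand, then the operator.

5 3 + 3 1 * 2 1 - - +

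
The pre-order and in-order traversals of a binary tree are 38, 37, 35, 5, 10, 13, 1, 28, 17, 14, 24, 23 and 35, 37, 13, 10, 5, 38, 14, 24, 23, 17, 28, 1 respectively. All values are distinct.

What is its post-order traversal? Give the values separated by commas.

35, 13, 10, 5, 37, 23, 24, 14, 17, 28, 1, 38

The first element of pre-order is the root; it splits in-order into left and right subtrees.
Root 38: left subtree has 5 nodes {35, 37, 13, 10, 5}, right has 6 {14, 24, 23, 17, 28, 1}.
  Root 37: left subtree has 1 node {35}, right has 3 {13, 10, 5}.
    Root 5: left subtree has 2 nodes {13, 10}, right has 0 { }.
      Root 10: left subtree has 1 node {13}, right has 0 { }.
  Root 1: left subtree has 5 nodes {14, 24, 23, 17, 28}, right has 0 { }.
    Root 28: left subtree has 4 nodes {14, 24, 23, 17}, right has 0 { }.
      Root 17: left subtree has 3 nodes {14, 24, 23}, right has 0 { }.
        Root 14: left subtree has 0 nodes { }, right has 2 {24, 23}.
          Root 24: left subtree has 0 nodes { }, right has 1 {23}.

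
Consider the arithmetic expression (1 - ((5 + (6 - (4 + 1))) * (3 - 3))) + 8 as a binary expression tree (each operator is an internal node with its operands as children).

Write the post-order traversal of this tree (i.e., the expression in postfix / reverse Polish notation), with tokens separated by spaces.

Post-order on an expression tree gives postfix notation: for each operator, emit left operand, right operand, then the operator.

1 5 6 4 1 + - + 3 3 - * - 8 +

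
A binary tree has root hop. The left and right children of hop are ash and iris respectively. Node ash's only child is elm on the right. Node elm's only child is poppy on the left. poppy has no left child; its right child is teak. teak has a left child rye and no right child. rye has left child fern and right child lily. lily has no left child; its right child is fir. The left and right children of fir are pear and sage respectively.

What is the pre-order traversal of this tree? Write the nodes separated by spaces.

Pre-order visits the node, then its left subtree, then its right subtree.
Visit hop.
At hop: go left to ash.
  Visit ash.
  At ash: no left child.
  At ash: go right to elm.
    Visit elm.
    At elm: go left to poppy.
      Visit poppy.
      At poppy: no left child.
      At poppy: go right to teak.
        Visit teak.
        At teak: go left to rye.
          Visit rye.
          At rye: go left to fern.
            fern is a leaf — visit fern.
          At rye: go right to lily.
            Visit lily.
            At lily: no left child.
            At lily: go right to fir.
              Visit fir.
              At fir: go left to pear.
                pear is a leaf — visit pear.
              At fir: go right to sage.
                sage is a leaf — visit sage.
        At teak: no right child.
    At elm: no right child.
At hop: go right to iris.
  iris is a leaf — visit iris.

hop ash elm poppy teak rye fern lily fir pear sage iris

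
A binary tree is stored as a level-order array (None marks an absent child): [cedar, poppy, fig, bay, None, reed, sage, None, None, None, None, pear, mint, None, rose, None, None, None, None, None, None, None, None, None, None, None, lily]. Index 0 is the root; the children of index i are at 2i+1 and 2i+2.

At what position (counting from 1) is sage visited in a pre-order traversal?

Pre-order visits the node, then its left subtree, then its right subtree.
Visit cedar.
At cedar: go left to poppy.
  Visit poppy.
  At poppy: go left to bay.
    bay is a leaf — visit bay.
  At poppy: no right child.
At cedar: go right to fig.
  Visit fig.
  At fig: go left to reed.
    Visit reed.
    At reed: go left to pear.
      pear is a leaf — visit pear.
    At reed: go right to mint.
      Visit mint.
      At mint: no left child.
      At mint: go right to lily.
        lily is a leaf — visit lily.
  At fig: go right to sage.
    Visit sage.
    At sage: no left child.
    At sage: go right to rose.
      rose is a leaf — visit rose.
Full pre-order sequence: cedar, poppy, bay, fig, reed, pear, mint, lily, sage, rose.

9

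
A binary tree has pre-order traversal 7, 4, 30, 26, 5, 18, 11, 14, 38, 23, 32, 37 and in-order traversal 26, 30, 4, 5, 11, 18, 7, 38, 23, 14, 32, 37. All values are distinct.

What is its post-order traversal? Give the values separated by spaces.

26 30 11 18 5 4 23 38 37 32 14 7

The first element of pre-order is the root; it splits in-order into left and right subtrees.
Root 7: left subtree has 6 nodes {26, 30, 4, 5, 11, 18}, right has 5 {38, 23, 14, 32, 37}.
  Root 4: left subtree has 2 nodes {26, 30}, right has 3 {5, 11, 18}.
    Root 30: left subtree has 1 node {26}, right has 0 { }.
    Root 5: left subtree has 0 nodes { }, right has 2 {11, 18}.
      Root 18: left subtree has 1 node {11}, right has 0 { }.
  Root 14: left subtree has 2 nodes {38, 23}, right has 2 {32, 37}.
    Root 38: left subtree has 0 nodes { }, right has 1 {23}.
    Root 32: left subtree has 0 nodes { }, right has 1 {37}.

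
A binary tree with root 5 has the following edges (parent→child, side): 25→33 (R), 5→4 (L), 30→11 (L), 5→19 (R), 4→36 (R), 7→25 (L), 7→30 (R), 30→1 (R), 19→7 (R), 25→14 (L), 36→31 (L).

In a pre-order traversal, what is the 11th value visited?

Pre-order visits the node, then its left subtree, then its right subtree.
Visit 5.
At 5: go left to 4.
  Visit 4.
  At 4: no left child.
  At 4: go right to 36.
    Visit 36.
    At 36: go left to 31.
      31 is a leaf — visit 31.
    At 36: no right child.
At 5: go right to 19.
  Visit 19.
  At 19: no left child.
  At 19: go right to 7.
    Visit 7.
    At 7: go left to 25.
      Visit 25.
      At 25: go left to 14.
        14 is a leaf — visit 14.
      At 25: go right to 33.
        33 is a leaf — visit 33.
    At 7: go right to 30.
      Visit 30.
      At 30: go left to 11.
        11 is a leaf — visit 11.
      At 30: go right to 1.
        1 is a leaf — visit 1.
Full pre-order sequence: 5, 4, 36, 31, 19, 7, 25, 14, 33, 30, 11, 1.

11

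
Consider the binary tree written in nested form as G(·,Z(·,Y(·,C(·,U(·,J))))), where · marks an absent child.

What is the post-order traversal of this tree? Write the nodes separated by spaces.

J U C Y Z G

Post-order visits the left subtree, then the right subtree, then the node.
At G: no left child.
At G: go right to Z.
  At Z: no left child.
  At Z: go right to Y.
    At Y: no left child.
    At Y: go right to C.
      At C: no left child.
      At C: go right to U.
        At U: no left child.
        At U: go right to J.
          J is a leaf — visit J.
        Visit U.
      Visit C.
    Visit Y.
  Visit Z.
Visit G.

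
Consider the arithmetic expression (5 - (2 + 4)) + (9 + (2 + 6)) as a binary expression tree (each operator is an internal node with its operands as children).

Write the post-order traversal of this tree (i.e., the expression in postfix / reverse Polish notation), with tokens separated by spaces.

Post-order on an expression tree gives postfix notation: for each operator, emit left operand, right operand, then the operator.

5 2 4 + - 9 2 6 + + +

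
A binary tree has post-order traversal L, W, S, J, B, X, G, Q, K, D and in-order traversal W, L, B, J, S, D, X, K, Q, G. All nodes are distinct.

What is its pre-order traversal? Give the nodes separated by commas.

D, B, W, L, J, S, K, X, Q, G

The last element of post-order is the root; it splits in-order into left and right subtrees.
Root D: left subtree has 5 nodes {W, L, B, J, S}, right has 4 {X, K, Q, G}.
  Root B: left subtree has 2 nodes {W, L}, right has 2 {J, S}.
    Root W: left subtree has 0 nodes { }, right has 1 {L}.
    Root J: left subtree has 0 nodes { }, right has 1 {S}.
  Root K: left subtree has 1 node {X}, right has 2 {Q, G}.
    Root Q: left subtree has 0 nodes { }, right has 1 {G}.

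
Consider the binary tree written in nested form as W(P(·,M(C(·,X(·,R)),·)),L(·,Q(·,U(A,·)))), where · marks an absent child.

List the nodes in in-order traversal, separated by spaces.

In-order visits the left subtree, then the node, then the right subtree.
At W: go left to P.
  At P: no left child.
  Visit P.
  At P: go right to M.
    At M: go left to C.
      At C: no left child.
      Visit C.
      At C: go right to X.
        At X: no left child.
        Visit X.
        At X: go right to R.
          R is a leaf — visit R.
    Visit M.
    At M: no right child.
Visit W.
At W: go right to L.
  At L: no left child.
  Visit L.
  At L: go right to Q.
    At Q: no left child.
    Visit Q.
    At Q: go right to U.
      At U: go left to A.
        A is a leaf — visit A.
      Visit U.
      At U: no right child.

P C X R M W L Q A U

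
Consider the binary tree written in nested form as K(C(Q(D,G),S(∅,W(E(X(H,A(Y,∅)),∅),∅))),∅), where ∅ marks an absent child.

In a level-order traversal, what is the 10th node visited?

H

Level-order visits nodes level by level from the root, left to right within each level.
Level 0: K
Level 1: C
Level 2: Q, S
Level 3: D, G, W
Level 4: E
Level 5: X
Level 6: H, A
Level 7: Y
Full level-order sequence: K, C, Q, S, D, G, W, E, X, H, A, Y.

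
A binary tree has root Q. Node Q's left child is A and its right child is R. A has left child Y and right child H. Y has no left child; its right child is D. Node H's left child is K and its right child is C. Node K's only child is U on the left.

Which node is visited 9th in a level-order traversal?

Level-order visits nodes level by level from the root, left to right within each level.
Level 0: Q
Level 1: A, R
Level 2: Y, H
Level 3: D, K, C
Level 4: U
Full level-order sequence: Q, A, R, Y, H, D, K, C, U.

U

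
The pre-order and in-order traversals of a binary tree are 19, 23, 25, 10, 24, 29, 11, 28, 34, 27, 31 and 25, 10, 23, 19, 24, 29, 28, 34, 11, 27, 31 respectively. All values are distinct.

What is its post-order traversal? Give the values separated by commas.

The first element of pre-order is the root; it splits in-order into left and right subtrees.
Root 19: left subtree has 3 nodes {25, 10, 23}, right has 7 {24, 29, 28, 34, 11, 27, 31}.
  Root 23: left subtree has 2 nodes {25, 10}, right has 0 { }.
    Root 25: left subtree has 0 nodes { }, right has 1 {10}.
  Root 24: left subtree has 0 nodes { }, right has 6 {29, 28, 34, 11, 27, 31}.
    Root 29: left subtree has 0 nodes { }, right has 5 {28, 34, 11, 27, 31}.
      Root 11: left subtree has 2 nodes {28, 34}, right has 2 {27, 31}.
        Root 28: left subtree has 0 nodes { }, right has 1 {34}.
        Root 27: left subtree has 0 nodes { }, right has 1 {31}.

10, 25, 23, 34, 28, 31, 27, 11, 29, 24, 19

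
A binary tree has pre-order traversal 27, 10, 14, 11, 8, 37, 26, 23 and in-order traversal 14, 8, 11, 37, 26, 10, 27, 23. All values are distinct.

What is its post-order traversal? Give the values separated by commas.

8, 26, 37, 11, 14, 10, 23, 27

The first element of pre-order is the root; it splits in-order into left and right subtrees.
Root 27: left subtree has 6 nodes {14, 8, 11, 37, 26, 10}, right has 1 {23}.
  Root 10: left subtree has 5 nodes {14, 8, 11, 37, 26}, right has 0 { }.
    Root 14: left subtree has 0 nodes { }, right has 4 {8, 11, 37, 26}.
      Root 11: left subtree has 1 node {8}, right has 2 {37, 26}.
        Root 37: left subtree has 0 nodes { }, right has 1 {26}.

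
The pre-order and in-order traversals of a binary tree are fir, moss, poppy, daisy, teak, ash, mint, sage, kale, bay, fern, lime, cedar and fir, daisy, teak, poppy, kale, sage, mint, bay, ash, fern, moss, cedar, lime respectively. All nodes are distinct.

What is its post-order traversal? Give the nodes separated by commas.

The first element of pre-order is the root; it splits in-order into left and right subtrees.
Root fir: left subtree has 0 nodes { }, right has 12 {daisy, teak, poppy, kale, sage, mint, bay, ash, fern, moss, cedar, lime}.
  Root moss: left subtree has 9 nodes {daisy, teak, poppy, kale, sage, mint, bay, ash, fern}, right has 2 {cedar, lime}.
    Root poppy: left subtree has 2 nodes {daisy, teak}, right has 6 {kale, sage, mint, bay, ash, fern}.
      Root daisy: left subtree has 0 nodes { }, right has 1 {teak}.
      Root ash: left subtree has 4 nodes {kale, sage, mint, bay}, right has 1 {fern}.
        Root mint: left subtree has 2 nodes {kale, sage}, right has 1 {bay}.
          Root sage: left subtree has 1 node {kale}, right has 0 { }.
    Root lime: left subtree has 1 node {cedar}, right has 0 { }.

teak, daisy, kale, sage, bay, mint, fern, ash, poppy, cedar, lime, moss, fir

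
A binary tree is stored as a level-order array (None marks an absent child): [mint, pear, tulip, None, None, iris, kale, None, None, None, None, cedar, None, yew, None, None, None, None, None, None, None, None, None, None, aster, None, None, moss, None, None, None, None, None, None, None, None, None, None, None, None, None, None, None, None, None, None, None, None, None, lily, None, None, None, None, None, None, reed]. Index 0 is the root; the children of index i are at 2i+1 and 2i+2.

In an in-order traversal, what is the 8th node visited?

moss

In-order visits the left subtree, then the node, then the right subtree.
At mint: go left to pear.
  pear is a leaf — visit pear.
Visit mint.
At mint: go right to tulip.
  At tulip: go left to iris.
    At iris: go left to cedar.
      At cedar: no left child.
      Visit cedar.
      At cedar: go right to aster.
        At aster: go left to lily.
          lily is a leaf — visit lily.
        Visit aster.
        At aster: no right child.
    Visit iris.
    At iris: no right child.
  Visit tulip.
  At tulip: go right to kale.
    At kale: go left to yew.
      At yew: go left to moss.
        At moss: no left child.
        Visit moss.
        At moss: go right to reed.
          reed is a leaf — visit reed.
      Visit yew.
      At yew: no right child.
    Visit kale.
    At kale: no right child.
Full in-order sequence: pear, mint, cedar, lily, aster, iris, tulip, moss, reed, yew, kale.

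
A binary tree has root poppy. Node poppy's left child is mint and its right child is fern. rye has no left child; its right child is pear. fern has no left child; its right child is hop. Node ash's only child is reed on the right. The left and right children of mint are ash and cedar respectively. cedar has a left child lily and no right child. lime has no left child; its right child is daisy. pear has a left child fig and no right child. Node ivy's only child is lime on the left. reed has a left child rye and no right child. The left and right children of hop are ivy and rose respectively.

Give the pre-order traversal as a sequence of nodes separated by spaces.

poppy mint ash reed rye pear fig cedar lily fern hop ivy lime daisy rose

Pre-order visits the node, then its left subtree, then its right subtree.
Visit poppy.
At poppy: go left to mint.
  Visit mint.
  At mint: go left to ash.
    Visit ash.
    At ash: no left child.
    At ash: go right to reed.
      Visit reed.
      At reed: go left to rye.
        Visit rye.
        At rye: no left child.
        At rye: go right to pear.
          Visit pear.
          At pear: go left to fig.
            fig is a leaf — visit fig.
          At pear: no right child.
      At reed: no right child.
  At mint: go right to cedar.
    Visit cedar.
    At cedar: go left to lily.
      lily is a leaf — visit lily.
    At cedar: no right child.
At poppy: go right to fern.
  Visit fern.
  At fern: no left child.
  At fern: go right to hop.
    Visit hop.
    At hop: go left to ivy.
      Visit ivy.
      At ivy: go left to lime.
        Visit lime.
        At lime: no left child.
        At lime: go right to daisy.
          daisy is a leaf — visit daisy.
      At ivy: no right child.
    At hop: go right to rose.
      rose is a leaf — visit rose.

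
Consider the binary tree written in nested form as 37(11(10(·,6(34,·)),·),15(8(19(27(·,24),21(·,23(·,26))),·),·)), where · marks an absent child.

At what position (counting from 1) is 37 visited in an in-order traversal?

5

In-order visits the left subtree, then the node, then the right subtree.
At 37: go left to 11.
  At 11: go left to 10.
    At 10: no left child.
    Visit 10.
    At 10: go right to 6.
      At 6: go left to 34.
        34 is a leaf — visit 34.
      Visit 6.
      At 6: no right child.
  Visit 11.
  At 11: no right child.
Visit 37.
At 37: go right to 15.
  At 15: go left to 8.
    At 8: go left to 19.
      At 19: go left to 27.
        At 27: no left child.
        Visit 27.
        At 27: go right to 24.
          24 is a leaf — visit 24.
      Visit 19.
      At 19: go right to 21.
        At 21: no left child.
        Visit 21.
        At 21: go right to 23.
          At 23: no left child.
          Visit 23.
          At 23: go right to 26.
            26 is a leaf — visit 26.
    Visit 8.
    At 8: no right child.
  Visit 15.
  At 15: no right child.
Full in-order sequence: 10, 34, 6, 11, 37, 27, 24, 19, 21, 23, 26, 8, 15.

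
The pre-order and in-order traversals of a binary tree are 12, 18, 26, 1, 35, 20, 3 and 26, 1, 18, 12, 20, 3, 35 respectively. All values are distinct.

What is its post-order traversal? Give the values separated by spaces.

The first element of pre-order is the root; it splits in-order into left and right subtrees.
Root 12: left subtree has 3 nodes {26, 1, 18}, right has 3 {20, 3, 35}.
  Root 18: left subtree has 2 nodes {26, 1}, right has 0 { }.
    Root 26: left subtree has 0 nodes { }, right has 1 {1}.
  Root 35: left subtree has 2 nodes {20, 3}, right has 0 { }.
    Root 20: left subtree has 0 nodes { }, right has 1 {3}.

1 26 18 3 20 35 12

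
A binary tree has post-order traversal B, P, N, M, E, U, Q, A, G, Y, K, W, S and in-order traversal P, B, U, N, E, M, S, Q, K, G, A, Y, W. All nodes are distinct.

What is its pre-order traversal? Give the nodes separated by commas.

The last element of post-order is the root; it splits in-order into left and right subtrees.
Root S: left subtree has 6 nodes {P, B, U, N, E, M}, right has 6 {Q, K, G, A, Y, W}.
  Root U: left subtree has 2 nodes {P, B}, right has 3 {N, E, M}.
    Root P: left subtree has 0 nodes { }, right has 1 {B}.
    Root E: left subtree has 1 node {N}, right has 1 {M}.
  Root W: left subtree has 5 nodes {Q, K, G, A, Y}, right has 0 { }.
    Root K: left subtree has 1 node {Q}, right has 3 {G, A, Y}.
      Root Y: left subtree has 2 nodes {G, A}, right has 0 { }.
        Root G: left subtree has 0 nodes { }, right has 1 {A}.

S, U, P, B, E, N, M, W, K, Q, Y, G, A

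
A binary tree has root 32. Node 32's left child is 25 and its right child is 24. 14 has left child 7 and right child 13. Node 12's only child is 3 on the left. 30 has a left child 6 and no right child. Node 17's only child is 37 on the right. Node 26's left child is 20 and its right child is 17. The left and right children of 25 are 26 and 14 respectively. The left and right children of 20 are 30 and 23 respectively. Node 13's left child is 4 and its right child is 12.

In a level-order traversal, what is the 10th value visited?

30

Level-order visits nodes level by level from the root, left to right within each level.
Level 0: 32
Level 1: 25, 24
Level 2: 26, 14
Level 3: 20, 17, 7, 13
Level 4: 30, 23, 37, 4, 12
Level 5: 6, 3
Full level-order sequence: 32, 25, 24, 26, 14, 20, 17, 7, 13, 30, 23, 37, 4, 12, 6, 3.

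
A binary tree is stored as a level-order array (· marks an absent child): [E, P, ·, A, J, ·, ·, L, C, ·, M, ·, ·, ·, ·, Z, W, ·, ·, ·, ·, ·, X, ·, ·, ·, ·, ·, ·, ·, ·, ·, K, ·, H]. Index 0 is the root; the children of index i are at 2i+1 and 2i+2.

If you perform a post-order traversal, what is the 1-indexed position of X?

Post-order visits the left subtree, then the right subtree, then the node.
At E: go left to P.
  At P: go left to A.
    At A: go left to L.
      At L: go left to Z.
        At Z: no left child.
        At Z: go right to K.
          K is a leaf — visit K.
        Visit Z.
      At L: go right to W.
        At W: no left child.
        At W: go right to H.
          H is a leaf — visit H.
        Visit W.
      Visit L.
    At A: go right to C.
      C is a leaf — visit C.
    Visit A.
  At P: go right to J.
    At J: no left child.
    At J: go right to M.
      At M: no left child.
      At M: go right to X.
        X is a leaf — visit X.
      Visit M.
    Visit J.
  Visit P.
At E: no right child.
Visit E.
Full post-order sequence: K, Z, H, W, L, C, A, X, M, J, P, E.

8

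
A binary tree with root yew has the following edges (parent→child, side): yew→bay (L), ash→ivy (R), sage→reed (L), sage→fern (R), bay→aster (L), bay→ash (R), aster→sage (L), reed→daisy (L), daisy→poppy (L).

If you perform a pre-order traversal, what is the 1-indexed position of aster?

3

Pre-order visits the node, then its left subtree, then its right subtree.
Visit yew.
At yew: go left to bay.
  Visit bay.
  At bay: go left to aster.
    Visit aster.
    At aster: go left to sage.
      Visit sage.
      At sage: go left to reed.
        Visit reed.
        At reed: go left to daisy.
          Visit daisy.
          At daisy: go left to poppy.
            poppy is a leaf — visit poppy.
          At daisy: no right child.
        At reed: no right child.
      At sage: go right to fern.
        fern is a leaf — visit fern.
    At aster: no right child.
  At bay: go right to ash.
    Visit ash.
    At ash: no left child.
    At ash: go right to ivy.
      ivy is a leaf — visit ivy.
At yew: no right child.
Full pre-order sequence: yew, bay, aster, sage, reed, daisy, poppy, fern, ash, ivy.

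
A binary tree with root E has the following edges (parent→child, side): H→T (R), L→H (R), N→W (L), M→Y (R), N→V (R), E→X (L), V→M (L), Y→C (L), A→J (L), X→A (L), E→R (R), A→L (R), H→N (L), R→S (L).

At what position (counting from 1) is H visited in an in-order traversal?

In-order visits the left subtree, then the node, then the right subtree.
At E: go left to X.
  At X: go left to A.
    At A: go left to J.
      J is a leaf — visit J.
    Visit A.
    At A: go right to L.
      At L: no left child.
      Visit L.
      At L: go right to H.
        At H: go left to N.
          At N: go left to W.
            W is a leaf — visit W.
          Visit N.
          At N: go right to V.
            At V: go left to M.
              At M: no left child.
              Visit M.
              At M: go right to Y.
                At Y: go left to C.
                  C is a leaf — visit C.
                Visit Y.
                At Y: no right child.
            Visit V.
            At V: no right child.
        Visit H.
        At H: go right to T.
          T is a leaf — visit T.
  Visit X.
  At X: no right child.
Visit E.
At E: go right to R.
  At R: go left to S.
    S is a leaf — visit S.
  Visit R.
  At R: no right child.
Full in-order sequence: J, A, L, W, N, M, C, Y, V, H, T, X, E, S, R.

10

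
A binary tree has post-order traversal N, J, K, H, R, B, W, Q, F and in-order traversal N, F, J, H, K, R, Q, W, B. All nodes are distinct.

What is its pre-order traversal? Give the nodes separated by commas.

The last element of post-order is the root; it splits in-order into left and right subtrees.
Root F: left subtree has 1 node {N}, right has 7 {J, H, K, R, Q, W, B}.
  Root Q: left subtree has 4 nodes {J, H, K, R}, right has 2 {W, B}.
    Root R: left subtree has 3 nodes {J, H, K}, right has 0 { }.
      Root H: left subtree has 1 node {J}, right has 1 {K}.
    Root W: left subtree has 0 nodes { }, right has 1 {B}.

F, N, Q, R, H, J, K, W, B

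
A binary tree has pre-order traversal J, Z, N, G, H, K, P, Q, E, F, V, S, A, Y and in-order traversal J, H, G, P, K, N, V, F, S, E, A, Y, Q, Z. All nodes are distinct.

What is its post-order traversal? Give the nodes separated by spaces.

The first element of pre-order is the root; it splits in-order into left and right subtrees.
Root J: left subtree has 0 nodes { }, right has 13 {H, G, P, K, N, V, F, S, E, A, Y, Q, Z}.
  Root Z: left subtree has 12 nodes {H, G, P, K, N, V, F, S, E, A, Y, Q}, right has 0 { }.
    Root N: left subtree has 4 nodes {H, G, P, K}, right has 7 {V, F, S, E, A, Y, Q}.
      Root G: left subtree has 1 node {H}, right has 2 {P, K}.
        Root K: left subtree has 1 node {P}, right has 0 { }.
      Root Q: left subtree has 6 nodes {V, F, S, E, A, Y}, right has 0 { }.
        Root E: left subtree has 3 nodes {V, F, S}, right has 2 {A, Y}.
          Root F: left subtree has 1 node {V}, right has 1 {S}.
          Root A: left subtree has 0 nodes { }, right has 1 {Y}.

H P K G V S F Y A E Q N Z J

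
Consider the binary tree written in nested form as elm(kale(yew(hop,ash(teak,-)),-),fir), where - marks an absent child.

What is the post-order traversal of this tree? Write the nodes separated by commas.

hop, teak, ash, yew, kale, fir, elm

Post-order visits the left subtree, then the right subtree, then the node.
At elm: go left to kale.
  At kale: go left to yew.
    At yew: go left to hop.
      hop is a leaf — visit hop.
    At yew: go right to ash.
      At ash: go left to teak.
        teak is a leaf — visit teak.
      At ash: no right child.
      Visit ash.
    Visit yew.
  At kale: no right child.
  Visit kale.
At elm: go right to fir.
  fir is a leaf — visit fir.
Visit elm.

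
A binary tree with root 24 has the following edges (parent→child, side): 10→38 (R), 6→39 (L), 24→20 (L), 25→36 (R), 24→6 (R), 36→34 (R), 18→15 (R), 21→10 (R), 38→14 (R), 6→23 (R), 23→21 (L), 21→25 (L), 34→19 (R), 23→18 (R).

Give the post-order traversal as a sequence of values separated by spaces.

Post-order visits the left subtree, then the right subtree, then the node.
At 24: go left to 20.
  20 is a leaf — visit 20.
At 24: go right to 6.
  At 6: go left to 39.
    39 is a leaf — visit 39.
  At 6: go right to 23.
    At 23: go left to 21.
      At 21: go left to 25.
        At 25: no left child.
        At 25: go right to 36.
          At 36: no left child.
          At 36: go right to 34.
            At 34: no left child.
            At 34: go right to 19.
              19 is a leaf — visit 19.
            Visit 34.
          Visit 36.
        Visit 25.
      At 21: go right to 10.
        At 10: no left child.
        At 10: go right to 38.
          At 38: no left child.
          At 38: go right to 14.
            14 is a leaf — visit 14.
          Visit 38.
        Visit 10.
      Visit 21.
    At 23: go right to 18.
      At 18: no left child.
      At 18: go right to 15.
        15 is a leaf — visit 15.
      Visit 18.
    Visit 23.
  Visit 6.
Visit 24.

20 39 19 34 36 25 14 38 10 21 15 18 23 6 24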